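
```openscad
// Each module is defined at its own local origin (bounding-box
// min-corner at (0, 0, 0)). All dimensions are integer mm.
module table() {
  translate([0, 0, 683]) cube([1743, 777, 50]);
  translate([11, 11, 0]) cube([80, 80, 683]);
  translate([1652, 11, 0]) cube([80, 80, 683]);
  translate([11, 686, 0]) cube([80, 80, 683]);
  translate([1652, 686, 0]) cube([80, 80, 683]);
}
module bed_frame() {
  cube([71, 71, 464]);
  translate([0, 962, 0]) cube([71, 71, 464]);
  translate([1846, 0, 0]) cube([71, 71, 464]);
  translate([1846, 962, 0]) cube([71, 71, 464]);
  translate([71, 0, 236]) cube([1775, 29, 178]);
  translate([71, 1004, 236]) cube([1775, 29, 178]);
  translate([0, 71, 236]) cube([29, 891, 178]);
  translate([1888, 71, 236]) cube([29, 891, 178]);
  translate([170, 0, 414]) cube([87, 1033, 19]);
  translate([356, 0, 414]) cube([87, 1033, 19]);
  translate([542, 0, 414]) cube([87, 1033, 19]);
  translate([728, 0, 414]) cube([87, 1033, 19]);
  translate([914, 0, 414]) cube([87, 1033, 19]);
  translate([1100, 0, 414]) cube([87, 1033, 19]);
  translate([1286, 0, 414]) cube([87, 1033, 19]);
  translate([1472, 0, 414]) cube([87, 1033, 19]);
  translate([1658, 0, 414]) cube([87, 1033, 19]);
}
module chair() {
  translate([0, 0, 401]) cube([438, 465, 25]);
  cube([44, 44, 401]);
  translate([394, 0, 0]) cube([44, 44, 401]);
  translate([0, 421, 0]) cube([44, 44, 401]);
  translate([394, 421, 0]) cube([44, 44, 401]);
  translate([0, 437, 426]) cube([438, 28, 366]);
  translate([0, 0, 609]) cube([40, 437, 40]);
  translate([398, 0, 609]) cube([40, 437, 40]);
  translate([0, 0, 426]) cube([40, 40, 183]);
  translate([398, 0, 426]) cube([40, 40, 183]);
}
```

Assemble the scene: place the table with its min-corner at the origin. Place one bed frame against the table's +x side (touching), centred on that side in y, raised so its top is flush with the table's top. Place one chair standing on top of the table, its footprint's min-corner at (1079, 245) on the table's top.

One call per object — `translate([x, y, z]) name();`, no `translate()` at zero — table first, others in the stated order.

table();
translate([1743, -128, 269]) bed_frame();
translate([1079, 245, 733]) chair();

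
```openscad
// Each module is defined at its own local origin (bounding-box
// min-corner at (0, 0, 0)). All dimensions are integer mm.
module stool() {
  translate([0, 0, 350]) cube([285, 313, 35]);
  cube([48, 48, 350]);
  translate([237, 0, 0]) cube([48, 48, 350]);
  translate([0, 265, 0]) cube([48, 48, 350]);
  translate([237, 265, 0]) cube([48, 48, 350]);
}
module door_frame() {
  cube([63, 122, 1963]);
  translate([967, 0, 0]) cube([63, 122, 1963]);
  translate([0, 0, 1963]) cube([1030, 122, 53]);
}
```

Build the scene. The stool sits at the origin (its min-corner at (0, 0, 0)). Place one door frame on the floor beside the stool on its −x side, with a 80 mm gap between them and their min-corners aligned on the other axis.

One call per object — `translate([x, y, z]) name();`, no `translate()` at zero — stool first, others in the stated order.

stool();
translate([-1110, 0, 0]) door_frame();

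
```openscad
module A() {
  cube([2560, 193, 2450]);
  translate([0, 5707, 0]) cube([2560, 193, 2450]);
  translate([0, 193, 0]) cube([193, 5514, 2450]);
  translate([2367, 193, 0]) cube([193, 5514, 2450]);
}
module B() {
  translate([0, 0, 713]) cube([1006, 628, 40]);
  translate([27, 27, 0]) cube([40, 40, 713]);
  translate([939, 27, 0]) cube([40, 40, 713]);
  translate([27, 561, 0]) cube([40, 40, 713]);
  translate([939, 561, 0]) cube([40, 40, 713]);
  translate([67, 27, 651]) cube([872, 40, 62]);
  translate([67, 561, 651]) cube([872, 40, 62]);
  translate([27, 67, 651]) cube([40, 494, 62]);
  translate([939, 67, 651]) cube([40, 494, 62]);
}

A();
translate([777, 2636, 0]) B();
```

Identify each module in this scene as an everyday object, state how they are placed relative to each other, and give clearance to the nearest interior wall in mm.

Clearances: x = 584, y = 2443; minimum 584 mm.

A is a house frame. B is a table. The table sits inside the house frame, centred. The clearance to the nearest interior wall is 584 mm.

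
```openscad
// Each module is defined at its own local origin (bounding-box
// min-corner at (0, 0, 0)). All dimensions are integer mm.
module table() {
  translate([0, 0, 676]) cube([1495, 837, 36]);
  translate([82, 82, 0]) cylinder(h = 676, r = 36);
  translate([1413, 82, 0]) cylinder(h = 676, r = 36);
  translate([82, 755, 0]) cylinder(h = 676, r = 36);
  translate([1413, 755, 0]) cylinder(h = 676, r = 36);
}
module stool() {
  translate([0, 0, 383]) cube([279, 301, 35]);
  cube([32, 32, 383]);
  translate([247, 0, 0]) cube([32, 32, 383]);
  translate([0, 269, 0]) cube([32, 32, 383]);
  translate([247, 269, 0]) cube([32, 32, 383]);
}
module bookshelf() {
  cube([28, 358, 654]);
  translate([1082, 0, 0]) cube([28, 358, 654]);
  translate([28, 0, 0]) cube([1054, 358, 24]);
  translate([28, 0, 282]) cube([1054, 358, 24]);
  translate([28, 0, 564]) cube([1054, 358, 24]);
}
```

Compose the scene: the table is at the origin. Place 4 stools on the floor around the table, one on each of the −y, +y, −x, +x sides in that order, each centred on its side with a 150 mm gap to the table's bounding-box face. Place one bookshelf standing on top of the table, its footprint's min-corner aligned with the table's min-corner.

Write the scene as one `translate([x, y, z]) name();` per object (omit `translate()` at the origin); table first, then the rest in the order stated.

table();
translate([608, -451, 0]) stool();
translate([608, 987, 0]) stool();
translate([-429, 268, 0]) stool();
translate([1645, 268, 0]) stool();
translate([0, 0, 712]) bookshelf();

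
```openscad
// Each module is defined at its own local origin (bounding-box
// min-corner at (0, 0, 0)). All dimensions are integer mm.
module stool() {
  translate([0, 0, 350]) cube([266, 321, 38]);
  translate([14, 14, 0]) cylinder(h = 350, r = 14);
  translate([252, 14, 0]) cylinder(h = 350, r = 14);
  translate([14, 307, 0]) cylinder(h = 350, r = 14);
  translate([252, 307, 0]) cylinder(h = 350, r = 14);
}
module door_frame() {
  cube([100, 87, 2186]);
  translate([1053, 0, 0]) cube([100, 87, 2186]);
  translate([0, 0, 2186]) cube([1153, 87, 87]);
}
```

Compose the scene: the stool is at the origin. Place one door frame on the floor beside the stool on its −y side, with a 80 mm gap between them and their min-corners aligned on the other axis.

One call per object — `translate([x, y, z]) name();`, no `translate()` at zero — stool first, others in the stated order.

stool();
translate([0, -167, 0]) door_frame();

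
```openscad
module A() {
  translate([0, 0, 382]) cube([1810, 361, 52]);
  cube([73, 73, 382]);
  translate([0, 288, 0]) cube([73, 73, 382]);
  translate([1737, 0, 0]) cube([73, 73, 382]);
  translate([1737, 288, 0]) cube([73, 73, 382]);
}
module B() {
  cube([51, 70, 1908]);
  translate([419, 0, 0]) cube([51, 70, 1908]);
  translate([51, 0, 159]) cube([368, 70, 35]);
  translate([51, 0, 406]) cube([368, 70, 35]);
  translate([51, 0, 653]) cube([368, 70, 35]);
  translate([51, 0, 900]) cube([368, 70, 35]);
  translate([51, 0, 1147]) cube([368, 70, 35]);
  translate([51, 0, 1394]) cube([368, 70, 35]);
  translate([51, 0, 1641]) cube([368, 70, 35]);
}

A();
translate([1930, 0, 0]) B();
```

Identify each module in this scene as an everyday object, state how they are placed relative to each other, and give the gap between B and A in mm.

A is a bench. B is a ladder. The ladder is on the floor beside the bench on its +x side. The gap between the ladder and the bench is 120 mm.

The ladder's nearest face is 120 mm from the bench's +x face.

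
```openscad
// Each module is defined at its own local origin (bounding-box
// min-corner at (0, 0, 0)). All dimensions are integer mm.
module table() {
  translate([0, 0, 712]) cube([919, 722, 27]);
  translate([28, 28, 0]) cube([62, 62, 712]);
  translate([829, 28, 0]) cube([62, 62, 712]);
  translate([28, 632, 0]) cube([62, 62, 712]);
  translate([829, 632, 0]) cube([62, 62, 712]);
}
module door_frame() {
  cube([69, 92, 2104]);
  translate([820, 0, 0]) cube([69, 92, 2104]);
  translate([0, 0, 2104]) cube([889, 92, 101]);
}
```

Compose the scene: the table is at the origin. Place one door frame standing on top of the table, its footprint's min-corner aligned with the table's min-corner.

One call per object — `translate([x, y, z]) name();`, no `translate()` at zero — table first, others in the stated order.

table();
translate([0, 0, 739]) door_frame();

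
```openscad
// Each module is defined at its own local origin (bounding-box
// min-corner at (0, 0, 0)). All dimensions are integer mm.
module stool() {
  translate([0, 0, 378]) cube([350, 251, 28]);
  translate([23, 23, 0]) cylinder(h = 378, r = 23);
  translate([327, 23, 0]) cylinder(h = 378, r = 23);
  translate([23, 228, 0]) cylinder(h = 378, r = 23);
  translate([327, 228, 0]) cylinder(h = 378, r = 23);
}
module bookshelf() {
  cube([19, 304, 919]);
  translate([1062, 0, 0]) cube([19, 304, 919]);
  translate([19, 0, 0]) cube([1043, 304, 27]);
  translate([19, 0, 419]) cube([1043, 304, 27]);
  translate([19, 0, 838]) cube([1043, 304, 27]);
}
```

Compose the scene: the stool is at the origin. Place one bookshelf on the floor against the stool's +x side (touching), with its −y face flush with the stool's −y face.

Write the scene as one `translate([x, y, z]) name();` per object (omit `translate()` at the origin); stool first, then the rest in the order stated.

stool();
translate([350, 0, 0]) bookshelf();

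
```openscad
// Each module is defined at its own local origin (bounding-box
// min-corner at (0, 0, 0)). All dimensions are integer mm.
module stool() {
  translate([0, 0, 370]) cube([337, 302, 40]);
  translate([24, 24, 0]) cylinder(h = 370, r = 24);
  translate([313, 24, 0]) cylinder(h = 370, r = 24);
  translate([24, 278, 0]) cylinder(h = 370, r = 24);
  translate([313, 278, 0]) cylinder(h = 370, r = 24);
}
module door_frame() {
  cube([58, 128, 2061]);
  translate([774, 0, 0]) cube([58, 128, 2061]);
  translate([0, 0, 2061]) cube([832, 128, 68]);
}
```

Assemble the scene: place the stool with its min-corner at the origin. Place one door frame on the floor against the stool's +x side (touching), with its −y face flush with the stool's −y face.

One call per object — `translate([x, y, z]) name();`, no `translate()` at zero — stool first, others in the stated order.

stool();
translate([337, 0, 0]) door_frame();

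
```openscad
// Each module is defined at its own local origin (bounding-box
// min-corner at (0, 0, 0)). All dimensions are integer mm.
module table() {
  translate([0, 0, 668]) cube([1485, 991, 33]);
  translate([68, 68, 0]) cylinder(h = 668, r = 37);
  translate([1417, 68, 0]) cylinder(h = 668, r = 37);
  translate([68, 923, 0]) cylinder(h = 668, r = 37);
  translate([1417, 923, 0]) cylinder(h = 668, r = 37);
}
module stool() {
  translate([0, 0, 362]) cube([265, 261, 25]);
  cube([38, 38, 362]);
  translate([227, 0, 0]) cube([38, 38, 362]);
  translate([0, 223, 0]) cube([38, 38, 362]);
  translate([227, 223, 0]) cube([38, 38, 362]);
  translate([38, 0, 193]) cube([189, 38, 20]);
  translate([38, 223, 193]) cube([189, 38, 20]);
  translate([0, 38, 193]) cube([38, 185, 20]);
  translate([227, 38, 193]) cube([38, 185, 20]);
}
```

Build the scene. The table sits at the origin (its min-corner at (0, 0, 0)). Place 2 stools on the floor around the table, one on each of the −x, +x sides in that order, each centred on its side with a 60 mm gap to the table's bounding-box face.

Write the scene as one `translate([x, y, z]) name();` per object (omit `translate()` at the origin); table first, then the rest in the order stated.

table();
translate([-325, 365, 0]) stool();
translate([1545, 365, 0]) stool();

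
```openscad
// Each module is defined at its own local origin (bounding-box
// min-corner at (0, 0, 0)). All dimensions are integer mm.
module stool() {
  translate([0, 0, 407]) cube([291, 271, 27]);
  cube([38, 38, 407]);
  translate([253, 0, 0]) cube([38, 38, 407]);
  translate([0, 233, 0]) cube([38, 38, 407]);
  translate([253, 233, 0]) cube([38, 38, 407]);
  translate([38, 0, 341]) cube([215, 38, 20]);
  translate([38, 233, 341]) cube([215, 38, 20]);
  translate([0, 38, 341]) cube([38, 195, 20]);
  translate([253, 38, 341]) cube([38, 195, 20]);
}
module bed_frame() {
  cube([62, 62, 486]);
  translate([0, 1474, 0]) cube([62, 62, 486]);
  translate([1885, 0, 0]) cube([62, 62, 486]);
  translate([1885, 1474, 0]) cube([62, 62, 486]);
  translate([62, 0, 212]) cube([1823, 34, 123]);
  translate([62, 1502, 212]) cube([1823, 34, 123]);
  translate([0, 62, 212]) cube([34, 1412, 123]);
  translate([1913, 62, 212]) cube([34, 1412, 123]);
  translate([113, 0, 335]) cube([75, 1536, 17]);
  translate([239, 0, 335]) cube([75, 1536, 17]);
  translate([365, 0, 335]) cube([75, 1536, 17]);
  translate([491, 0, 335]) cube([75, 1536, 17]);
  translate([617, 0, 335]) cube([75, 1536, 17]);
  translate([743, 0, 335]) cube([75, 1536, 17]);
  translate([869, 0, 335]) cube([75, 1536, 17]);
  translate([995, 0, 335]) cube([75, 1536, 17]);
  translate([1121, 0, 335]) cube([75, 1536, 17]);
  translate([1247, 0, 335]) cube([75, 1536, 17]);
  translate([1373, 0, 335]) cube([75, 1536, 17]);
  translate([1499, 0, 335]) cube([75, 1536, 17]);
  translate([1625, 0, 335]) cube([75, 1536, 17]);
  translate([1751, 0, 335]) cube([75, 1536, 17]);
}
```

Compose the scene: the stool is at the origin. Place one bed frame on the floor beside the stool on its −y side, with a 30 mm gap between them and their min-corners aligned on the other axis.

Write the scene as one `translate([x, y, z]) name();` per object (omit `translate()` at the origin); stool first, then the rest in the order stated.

stool();
translate([0, -1566, 0]) bed_frame();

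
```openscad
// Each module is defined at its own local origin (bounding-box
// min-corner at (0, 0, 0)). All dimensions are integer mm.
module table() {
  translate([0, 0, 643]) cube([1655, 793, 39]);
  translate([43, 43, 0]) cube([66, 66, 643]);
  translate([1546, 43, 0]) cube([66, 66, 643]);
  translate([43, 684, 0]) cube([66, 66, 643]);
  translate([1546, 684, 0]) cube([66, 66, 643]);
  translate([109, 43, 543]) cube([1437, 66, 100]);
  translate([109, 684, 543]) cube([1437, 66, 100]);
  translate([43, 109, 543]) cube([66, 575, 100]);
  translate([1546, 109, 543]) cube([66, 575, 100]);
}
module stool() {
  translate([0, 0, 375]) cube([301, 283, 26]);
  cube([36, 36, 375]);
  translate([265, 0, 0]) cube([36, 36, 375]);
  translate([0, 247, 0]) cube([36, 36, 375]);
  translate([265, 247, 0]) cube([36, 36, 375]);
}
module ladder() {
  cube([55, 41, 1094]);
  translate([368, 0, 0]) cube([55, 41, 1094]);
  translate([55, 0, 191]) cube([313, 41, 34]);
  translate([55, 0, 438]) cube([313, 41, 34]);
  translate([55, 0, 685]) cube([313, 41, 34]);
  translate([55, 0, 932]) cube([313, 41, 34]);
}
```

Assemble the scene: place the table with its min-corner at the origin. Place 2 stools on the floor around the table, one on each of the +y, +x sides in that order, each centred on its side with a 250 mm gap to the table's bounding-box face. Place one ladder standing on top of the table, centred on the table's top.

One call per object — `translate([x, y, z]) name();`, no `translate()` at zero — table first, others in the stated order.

table();
translate([677, 1043, 0]) stool();
translate([1905, 255, 0]) stool();
translate([616, 376, 682]) ladder();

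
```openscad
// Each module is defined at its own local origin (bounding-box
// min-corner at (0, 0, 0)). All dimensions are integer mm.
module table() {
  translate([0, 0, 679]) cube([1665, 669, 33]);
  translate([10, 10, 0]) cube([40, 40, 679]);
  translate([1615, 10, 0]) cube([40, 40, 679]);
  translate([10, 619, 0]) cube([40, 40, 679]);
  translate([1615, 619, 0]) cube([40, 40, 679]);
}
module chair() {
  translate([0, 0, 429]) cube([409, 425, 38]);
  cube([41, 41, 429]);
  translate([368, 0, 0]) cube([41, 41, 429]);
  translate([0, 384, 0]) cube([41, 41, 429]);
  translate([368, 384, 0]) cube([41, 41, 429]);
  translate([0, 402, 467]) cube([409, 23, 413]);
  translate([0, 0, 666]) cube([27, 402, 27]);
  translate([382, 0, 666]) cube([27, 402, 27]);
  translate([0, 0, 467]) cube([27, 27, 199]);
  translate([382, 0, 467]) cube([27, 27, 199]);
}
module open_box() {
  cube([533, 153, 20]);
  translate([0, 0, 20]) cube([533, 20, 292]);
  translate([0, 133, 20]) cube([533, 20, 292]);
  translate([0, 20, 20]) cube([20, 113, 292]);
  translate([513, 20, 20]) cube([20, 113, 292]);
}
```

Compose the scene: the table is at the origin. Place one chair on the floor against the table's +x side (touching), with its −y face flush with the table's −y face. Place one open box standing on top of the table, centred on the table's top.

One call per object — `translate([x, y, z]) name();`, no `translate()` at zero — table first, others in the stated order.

table();
translate([1665, 0, 0]) chair();
translate([566, 258, 712]) open_box();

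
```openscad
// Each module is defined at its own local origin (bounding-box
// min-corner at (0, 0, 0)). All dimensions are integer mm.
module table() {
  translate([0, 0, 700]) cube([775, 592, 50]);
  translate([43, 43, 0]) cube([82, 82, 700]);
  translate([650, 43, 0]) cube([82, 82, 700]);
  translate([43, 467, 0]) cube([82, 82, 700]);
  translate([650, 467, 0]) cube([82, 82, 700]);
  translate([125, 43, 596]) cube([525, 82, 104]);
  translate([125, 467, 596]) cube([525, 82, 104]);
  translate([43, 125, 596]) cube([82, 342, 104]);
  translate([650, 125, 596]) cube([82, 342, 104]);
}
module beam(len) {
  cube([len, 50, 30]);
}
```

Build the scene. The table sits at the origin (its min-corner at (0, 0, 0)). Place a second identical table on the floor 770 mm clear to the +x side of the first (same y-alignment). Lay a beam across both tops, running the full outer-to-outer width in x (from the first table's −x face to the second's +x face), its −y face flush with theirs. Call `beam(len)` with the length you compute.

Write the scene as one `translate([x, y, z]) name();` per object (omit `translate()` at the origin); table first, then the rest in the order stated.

table();
translate([1545, 0, 0]) table();
translate([0, 0, 750]) beam(2320);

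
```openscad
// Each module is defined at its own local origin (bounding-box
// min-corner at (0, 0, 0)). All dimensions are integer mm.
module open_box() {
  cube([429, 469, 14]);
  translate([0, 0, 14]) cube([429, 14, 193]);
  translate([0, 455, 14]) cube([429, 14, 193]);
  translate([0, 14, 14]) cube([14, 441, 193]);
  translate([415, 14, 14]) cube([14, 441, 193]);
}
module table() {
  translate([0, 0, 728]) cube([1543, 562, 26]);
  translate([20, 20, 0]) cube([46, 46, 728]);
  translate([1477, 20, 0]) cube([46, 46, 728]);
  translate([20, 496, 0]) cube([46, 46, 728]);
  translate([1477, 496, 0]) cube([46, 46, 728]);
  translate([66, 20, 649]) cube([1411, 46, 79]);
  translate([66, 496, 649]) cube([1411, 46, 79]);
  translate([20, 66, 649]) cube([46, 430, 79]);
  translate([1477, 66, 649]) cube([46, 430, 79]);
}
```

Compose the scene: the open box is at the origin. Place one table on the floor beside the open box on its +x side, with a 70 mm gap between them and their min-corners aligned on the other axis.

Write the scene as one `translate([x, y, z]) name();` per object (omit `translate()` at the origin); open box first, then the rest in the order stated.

open_box();
translate([499, 0, 0]) table();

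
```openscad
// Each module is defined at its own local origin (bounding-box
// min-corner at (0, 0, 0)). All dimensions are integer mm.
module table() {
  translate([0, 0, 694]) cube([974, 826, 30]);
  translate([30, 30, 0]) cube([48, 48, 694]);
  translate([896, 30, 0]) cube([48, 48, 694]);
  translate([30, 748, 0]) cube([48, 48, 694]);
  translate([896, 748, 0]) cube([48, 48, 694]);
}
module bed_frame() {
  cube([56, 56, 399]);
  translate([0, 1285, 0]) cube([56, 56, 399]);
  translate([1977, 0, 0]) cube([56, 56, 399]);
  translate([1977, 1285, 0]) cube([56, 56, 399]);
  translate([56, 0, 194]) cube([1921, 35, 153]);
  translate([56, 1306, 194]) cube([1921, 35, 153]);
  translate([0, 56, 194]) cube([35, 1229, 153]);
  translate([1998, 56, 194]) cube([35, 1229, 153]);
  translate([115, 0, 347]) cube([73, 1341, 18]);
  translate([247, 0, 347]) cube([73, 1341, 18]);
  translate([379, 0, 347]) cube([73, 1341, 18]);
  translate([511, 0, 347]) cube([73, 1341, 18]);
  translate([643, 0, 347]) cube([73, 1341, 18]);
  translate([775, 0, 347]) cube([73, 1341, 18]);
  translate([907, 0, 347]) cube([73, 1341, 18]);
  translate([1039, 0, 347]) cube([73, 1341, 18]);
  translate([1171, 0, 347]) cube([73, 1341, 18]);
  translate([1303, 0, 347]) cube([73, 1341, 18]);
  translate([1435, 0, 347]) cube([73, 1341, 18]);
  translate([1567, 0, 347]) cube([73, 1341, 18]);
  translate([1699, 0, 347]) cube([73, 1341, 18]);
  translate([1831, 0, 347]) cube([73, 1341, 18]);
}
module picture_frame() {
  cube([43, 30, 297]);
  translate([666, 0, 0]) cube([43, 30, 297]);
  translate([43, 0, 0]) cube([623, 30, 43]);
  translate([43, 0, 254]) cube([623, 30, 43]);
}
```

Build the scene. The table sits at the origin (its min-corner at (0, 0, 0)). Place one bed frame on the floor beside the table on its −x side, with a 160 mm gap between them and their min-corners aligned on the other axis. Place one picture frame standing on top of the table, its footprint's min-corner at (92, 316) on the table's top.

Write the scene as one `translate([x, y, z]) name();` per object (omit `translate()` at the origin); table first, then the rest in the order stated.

table();
translate([-2193, 0, 0]) bed_frame();
translate([92, 316, 724]) picture_frame();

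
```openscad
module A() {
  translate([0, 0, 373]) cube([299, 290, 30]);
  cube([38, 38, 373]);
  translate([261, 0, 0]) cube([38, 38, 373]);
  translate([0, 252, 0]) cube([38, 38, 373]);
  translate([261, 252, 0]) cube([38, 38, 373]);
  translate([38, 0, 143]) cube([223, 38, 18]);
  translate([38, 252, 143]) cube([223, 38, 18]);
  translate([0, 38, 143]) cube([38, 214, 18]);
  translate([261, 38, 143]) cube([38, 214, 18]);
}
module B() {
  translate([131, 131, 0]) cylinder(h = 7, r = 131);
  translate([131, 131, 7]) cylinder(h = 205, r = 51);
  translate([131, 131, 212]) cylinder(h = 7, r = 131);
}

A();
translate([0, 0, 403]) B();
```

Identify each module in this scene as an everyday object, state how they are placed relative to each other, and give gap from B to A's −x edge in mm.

The spool's min-x is at 0; the stool's min-x is 0; gap = 0 mm.

A is a stool. B is a spool. The spool is on top of the stool. The gap from the spool to the stool's −x edge is 0 mm.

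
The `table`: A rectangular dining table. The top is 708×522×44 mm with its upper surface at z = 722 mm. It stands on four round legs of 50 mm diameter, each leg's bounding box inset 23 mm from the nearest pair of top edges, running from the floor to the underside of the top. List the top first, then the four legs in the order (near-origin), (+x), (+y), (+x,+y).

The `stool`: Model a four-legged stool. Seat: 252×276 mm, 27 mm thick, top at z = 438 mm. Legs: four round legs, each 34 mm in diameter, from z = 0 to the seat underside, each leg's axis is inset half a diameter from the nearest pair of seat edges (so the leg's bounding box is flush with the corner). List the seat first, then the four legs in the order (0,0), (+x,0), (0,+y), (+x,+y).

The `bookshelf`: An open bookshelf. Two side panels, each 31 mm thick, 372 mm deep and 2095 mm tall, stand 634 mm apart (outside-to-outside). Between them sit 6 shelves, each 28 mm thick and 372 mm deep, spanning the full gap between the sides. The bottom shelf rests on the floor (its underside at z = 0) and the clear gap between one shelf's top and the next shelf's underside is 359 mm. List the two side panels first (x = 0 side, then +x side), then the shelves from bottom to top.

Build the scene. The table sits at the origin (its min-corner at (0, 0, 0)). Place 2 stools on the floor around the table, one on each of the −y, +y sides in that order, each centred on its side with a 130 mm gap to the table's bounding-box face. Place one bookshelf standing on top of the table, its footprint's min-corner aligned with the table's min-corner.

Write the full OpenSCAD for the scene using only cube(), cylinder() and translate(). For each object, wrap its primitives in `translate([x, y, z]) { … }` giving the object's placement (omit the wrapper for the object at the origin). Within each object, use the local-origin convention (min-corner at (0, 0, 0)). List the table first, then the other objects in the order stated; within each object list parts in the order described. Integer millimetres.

translate([0, 0, 678]) cube([708, 522, 44]);
translate([48, 48, 0]) cylinder(h = 678, r = 25);
translate([660, 48, 0]) cylinder(h = 678, r = 25);
translate([48, 474, 0]) cylinder(h = 678, r = 25);
translate([660, 474, 0]) cylinder(h = 678, r = 25);
translate([228, -406, 0]) {
  translate([0, 0, 411]) cube([252, 276, 27]);
  translate([17, 17, 0]) cylinder(h = 411, r = 17);
  translate([235, 17, 0]) cylinder(h = 411, r = 17);
  translate([17, 259, 0]) cylinder(h = 411, r = 17);
  translate([235, 259, 0]) cylinder(h = 411, r = 17);
}
translate([228, 652, 0]) {
  translate([0, 0, 411]) cube([252, 276, 27]);
  translate([17, 17, 0]) cylinder(h = 411, r = 17);
  translate([235, 17, 0]) cylinder(h = 411, r = 17);
  translate([17, 259, 0]) cylinder(h = 411, r = 17);
  translate([235, 259, 0]) cylinder(h = 411, r = 17);
}
translate([0, 0, 722]) {
  cube([31, 372, 2095]);
  translate([603, 0, 0]) cube([31, 372, 2095]);
  translate([31, 0, 0]) cube([572, 372, 28]);
  translate([31, 0, 387]) cube([572, 372, 28]);
  translate([31, 0, 774]) cube([572, 372, 28]);
  translate([31, 0, 1161]) cube([572, 372, 28]);
  translate([31, 0, 1548]) cube([572, 372, 28]);
  translate([31, 0, 1935]) cube([572, 372, 28]);
}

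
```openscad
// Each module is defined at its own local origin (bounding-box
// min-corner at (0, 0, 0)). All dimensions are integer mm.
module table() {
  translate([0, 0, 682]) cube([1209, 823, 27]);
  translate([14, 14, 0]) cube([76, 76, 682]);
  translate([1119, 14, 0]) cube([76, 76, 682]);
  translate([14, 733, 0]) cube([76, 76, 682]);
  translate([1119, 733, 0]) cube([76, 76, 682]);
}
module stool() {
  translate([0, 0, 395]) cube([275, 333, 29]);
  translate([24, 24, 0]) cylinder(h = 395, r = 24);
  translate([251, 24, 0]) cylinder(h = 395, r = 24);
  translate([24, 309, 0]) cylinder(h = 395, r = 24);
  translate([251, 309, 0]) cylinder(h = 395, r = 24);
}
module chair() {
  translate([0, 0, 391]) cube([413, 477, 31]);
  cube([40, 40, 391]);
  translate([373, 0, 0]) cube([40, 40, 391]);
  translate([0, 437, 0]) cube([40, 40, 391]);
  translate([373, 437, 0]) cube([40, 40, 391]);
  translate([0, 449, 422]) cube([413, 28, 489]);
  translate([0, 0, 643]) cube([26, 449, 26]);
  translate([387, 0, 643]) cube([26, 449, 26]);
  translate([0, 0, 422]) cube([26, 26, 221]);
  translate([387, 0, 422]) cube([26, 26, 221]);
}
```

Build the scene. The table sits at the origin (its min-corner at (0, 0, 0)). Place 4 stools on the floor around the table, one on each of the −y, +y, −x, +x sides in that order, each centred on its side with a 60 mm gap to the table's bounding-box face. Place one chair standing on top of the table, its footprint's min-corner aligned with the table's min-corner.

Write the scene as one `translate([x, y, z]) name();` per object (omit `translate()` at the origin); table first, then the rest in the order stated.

table();
translate([467, -393, 0]) stool();
translate([467, 883, 0]) stool();
translate([-335, 245, 0]) stool();
translate([1269, 245, 0]) stool();
translate([0, 0, 709]) chair();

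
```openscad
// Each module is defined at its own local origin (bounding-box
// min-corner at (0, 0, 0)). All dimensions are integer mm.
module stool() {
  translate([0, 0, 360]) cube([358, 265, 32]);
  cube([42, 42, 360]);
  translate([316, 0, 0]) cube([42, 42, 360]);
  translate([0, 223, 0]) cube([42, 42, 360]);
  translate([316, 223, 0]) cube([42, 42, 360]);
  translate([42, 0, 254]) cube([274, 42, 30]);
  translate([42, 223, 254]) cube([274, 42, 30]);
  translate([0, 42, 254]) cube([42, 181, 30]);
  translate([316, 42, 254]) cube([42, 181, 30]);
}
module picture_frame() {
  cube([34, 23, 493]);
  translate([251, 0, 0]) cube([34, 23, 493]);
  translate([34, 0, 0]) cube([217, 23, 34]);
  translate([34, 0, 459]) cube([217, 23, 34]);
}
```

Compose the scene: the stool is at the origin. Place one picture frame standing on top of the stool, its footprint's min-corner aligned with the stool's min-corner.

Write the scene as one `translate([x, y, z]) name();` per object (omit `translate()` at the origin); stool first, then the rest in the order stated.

stool();
translate([0, 0, 392]) picture_frame();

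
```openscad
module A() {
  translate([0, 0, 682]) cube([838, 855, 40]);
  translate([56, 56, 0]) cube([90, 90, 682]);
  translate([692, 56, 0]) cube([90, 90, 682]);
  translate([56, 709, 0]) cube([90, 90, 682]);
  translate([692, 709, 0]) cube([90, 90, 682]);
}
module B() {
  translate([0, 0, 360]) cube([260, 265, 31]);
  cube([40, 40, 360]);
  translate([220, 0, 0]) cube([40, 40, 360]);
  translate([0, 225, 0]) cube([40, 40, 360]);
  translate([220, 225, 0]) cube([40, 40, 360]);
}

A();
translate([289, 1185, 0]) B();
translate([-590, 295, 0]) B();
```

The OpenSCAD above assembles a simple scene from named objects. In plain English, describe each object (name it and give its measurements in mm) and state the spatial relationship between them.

A is a rectangular dining table. The top is 838×855×40 mm with its upper surface at z = 722 mm. It stands on four 90×90 mm square legs, each inset 56 mm from the nearest pair of top edges, running from the floor to the underside of the top.

B is a four-legged stool. The seat is a 260×265×31 mm slab whose top surface is at z = 391 mm; four square legs, each 40×40 mm in cross-section, run from the floor (z = 0) to the underside of the seat, each flush with a corner of the seat.

Two stools sit around the table at the +y, −x sides.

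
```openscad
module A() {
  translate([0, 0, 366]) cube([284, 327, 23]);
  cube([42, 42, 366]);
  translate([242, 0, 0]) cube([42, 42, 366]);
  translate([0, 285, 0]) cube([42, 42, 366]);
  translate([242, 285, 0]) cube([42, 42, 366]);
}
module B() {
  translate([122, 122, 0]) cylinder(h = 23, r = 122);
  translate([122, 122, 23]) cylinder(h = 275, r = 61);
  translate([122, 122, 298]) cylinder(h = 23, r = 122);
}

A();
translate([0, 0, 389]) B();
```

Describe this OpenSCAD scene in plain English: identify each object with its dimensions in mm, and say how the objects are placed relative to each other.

A is a simple wooden stool: a rectangular seat 284 mm (x) by 327 mm (y), 23 mm thick, top face at z = 389 mm, on four square legs, each 42×42 mm in cross-section. The legs rest on z = 0, each flush with a corner of the seat.

B is a spool: two coaxial disc flanges of radius 122 mm and thickness 23 mm, joined by a core cylinder of radius 61 mm and height 275 mm. The lower flange rests on z = 0 and the three cylinders share a vertical axis.

The spool is on top of the stool.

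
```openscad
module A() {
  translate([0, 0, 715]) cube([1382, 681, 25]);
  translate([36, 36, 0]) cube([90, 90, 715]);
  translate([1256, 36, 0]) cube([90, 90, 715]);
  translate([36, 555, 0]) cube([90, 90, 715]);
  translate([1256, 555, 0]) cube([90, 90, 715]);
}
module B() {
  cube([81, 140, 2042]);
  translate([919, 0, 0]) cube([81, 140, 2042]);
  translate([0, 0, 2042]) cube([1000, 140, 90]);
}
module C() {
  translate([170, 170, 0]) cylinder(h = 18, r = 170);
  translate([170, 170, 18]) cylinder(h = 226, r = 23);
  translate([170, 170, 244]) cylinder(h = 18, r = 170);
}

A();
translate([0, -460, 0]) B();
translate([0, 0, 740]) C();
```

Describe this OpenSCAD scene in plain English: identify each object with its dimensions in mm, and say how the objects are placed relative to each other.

A is a table with a 1382×681 mm rectangular top, 25 mm thick, top surface at z = 740 mm, supported by four 90×90 mm square legs, each inset 36 mm from the nearest pair of top edges, running from the floor.

B is a door frame. The clear opening is 838 mm wide and 2042 mm high. Two 81 mm wide jambs, 140 mm deep, stand either side of the opening from the floor to the top of the opening. A 90 mm thick head sits across the top of both jambs, spanning the full outside width of the frame.

C is a spool: two coaxial disc flanges of radius 170 mm and thickness 18 mm, joined by a core cylinder of radius 23 mm and height 226 mm. The lower flange rests on z = 0 and the three cylinders share a vertical axis.

The door frame is on the floor beside the table on its −y side. The spool is on top of the table.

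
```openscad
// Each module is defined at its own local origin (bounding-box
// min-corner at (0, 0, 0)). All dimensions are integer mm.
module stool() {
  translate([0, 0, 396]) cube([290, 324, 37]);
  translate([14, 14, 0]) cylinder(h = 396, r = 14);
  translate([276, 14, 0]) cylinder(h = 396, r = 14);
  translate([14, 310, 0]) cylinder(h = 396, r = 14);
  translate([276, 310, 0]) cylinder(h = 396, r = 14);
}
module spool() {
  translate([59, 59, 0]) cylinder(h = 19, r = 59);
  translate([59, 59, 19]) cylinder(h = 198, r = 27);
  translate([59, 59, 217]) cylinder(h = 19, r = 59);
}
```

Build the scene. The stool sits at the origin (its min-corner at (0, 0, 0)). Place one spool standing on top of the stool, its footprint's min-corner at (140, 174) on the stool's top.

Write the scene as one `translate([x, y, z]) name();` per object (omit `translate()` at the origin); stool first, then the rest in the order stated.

stool();
translate([140, 174, 433]) spool();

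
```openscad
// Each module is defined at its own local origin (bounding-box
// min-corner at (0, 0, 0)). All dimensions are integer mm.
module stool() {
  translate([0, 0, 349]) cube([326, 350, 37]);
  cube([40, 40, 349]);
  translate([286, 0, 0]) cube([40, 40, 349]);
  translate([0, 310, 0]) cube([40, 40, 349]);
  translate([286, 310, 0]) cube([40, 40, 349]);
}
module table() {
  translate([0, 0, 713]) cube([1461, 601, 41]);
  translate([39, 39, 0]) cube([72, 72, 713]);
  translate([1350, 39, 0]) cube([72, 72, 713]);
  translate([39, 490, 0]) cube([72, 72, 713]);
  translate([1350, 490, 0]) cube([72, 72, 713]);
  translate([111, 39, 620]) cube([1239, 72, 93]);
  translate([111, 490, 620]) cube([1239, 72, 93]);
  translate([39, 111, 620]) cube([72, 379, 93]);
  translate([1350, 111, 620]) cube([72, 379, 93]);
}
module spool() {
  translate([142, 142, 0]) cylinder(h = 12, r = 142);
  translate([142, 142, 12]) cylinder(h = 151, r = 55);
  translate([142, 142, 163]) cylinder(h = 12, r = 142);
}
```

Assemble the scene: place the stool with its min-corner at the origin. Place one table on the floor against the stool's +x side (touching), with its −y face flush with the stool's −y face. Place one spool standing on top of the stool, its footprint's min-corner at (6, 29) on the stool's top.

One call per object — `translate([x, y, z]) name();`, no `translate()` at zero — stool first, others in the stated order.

stool();
translate([326, 0, 0]) table();
translate([6, 29, 386]) spool();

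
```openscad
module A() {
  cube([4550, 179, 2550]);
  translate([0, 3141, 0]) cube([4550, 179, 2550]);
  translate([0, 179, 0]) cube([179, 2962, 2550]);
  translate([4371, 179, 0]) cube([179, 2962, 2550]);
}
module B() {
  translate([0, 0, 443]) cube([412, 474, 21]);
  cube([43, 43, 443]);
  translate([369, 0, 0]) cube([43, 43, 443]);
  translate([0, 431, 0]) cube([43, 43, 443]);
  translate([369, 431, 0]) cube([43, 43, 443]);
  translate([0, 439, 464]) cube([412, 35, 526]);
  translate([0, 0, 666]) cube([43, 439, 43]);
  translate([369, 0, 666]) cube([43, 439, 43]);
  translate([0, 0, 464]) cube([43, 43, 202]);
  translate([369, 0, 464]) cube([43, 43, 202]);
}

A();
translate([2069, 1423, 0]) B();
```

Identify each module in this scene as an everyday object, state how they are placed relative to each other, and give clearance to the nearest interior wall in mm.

A is a house frame. B is a chair. The chair sits inside the house frame, centred. The clearance to the nearest interior wall is 1244 mm.

Clearances: x = 1890, y = 1244; minimum 1244 mm.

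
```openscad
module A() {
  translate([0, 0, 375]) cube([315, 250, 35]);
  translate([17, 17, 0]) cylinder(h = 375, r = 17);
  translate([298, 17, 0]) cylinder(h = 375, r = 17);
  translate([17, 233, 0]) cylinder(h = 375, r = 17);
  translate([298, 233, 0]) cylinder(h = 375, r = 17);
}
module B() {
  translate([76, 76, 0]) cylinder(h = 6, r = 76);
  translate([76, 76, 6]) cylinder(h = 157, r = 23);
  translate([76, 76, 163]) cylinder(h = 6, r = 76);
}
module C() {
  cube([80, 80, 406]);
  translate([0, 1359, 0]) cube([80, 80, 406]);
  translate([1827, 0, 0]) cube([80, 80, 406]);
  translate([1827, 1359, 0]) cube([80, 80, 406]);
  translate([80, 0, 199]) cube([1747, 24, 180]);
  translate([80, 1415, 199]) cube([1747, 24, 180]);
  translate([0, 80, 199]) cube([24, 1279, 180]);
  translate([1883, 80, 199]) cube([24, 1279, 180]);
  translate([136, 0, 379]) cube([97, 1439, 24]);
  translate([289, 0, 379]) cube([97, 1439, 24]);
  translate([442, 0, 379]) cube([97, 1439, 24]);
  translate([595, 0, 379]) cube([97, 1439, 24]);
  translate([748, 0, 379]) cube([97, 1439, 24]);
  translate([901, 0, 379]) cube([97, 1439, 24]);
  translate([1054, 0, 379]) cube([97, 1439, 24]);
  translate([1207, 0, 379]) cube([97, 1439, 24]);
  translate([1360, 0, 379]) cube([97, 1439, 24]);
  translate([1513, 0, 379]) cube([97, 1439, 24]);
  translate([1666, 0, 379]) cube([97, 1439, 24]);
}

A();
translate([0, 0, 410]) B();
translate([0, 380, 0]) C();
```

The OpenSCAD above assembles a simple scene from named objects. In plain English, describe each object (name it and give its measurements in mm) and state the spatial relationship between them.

A is a simple wooden stool: a rectangular seat 315 mm (x) by 250 mm (y), 35 mm thick, top face at z = 410 mm, on four round legs, each 34 mm in diameter. The legs rest on z = 0, each leg's axis is inset half a diameter from the nearest pair of seat edges (so the leg's bounding box is flush with the corner).

B is a spool: two coaxial disc flanges of radius 76 mm and thickness 6 mm, joined by a core cylinder of radius 23 mm and height 157 mm. The lower flange rests on z = 0 and the three cylinders share a vertical axis.

C is a bed frame 1907 mm long (x) by 1439 mm wide (y). Four 80×80 mm corner posts, 406 mm tall, at the corners of the footprint. Four rails of 24 mm thickness and 180 mm height run between adjacent posts with their undersides at z = 199 mm, their outer faces flush with the outside of the frame (the two x-running rails run between the posts' inner faces; the two y-running rails run between the posts' inner faces). 11 slats, each 97 mm wide (x) and 24 mm thick, lie across the top of the two x-running rails, running the full 1439 mm width of the frame in y; the slats are evenly spaced along x between the inner faces of the end posts with equal gaps (rounded down to the nearest mm) at the −x end and between each pair — any rounding remainder accumulates at the +x end.

The spool is on top of the stool. The bed frame is on the floor beside the stool on its +y side.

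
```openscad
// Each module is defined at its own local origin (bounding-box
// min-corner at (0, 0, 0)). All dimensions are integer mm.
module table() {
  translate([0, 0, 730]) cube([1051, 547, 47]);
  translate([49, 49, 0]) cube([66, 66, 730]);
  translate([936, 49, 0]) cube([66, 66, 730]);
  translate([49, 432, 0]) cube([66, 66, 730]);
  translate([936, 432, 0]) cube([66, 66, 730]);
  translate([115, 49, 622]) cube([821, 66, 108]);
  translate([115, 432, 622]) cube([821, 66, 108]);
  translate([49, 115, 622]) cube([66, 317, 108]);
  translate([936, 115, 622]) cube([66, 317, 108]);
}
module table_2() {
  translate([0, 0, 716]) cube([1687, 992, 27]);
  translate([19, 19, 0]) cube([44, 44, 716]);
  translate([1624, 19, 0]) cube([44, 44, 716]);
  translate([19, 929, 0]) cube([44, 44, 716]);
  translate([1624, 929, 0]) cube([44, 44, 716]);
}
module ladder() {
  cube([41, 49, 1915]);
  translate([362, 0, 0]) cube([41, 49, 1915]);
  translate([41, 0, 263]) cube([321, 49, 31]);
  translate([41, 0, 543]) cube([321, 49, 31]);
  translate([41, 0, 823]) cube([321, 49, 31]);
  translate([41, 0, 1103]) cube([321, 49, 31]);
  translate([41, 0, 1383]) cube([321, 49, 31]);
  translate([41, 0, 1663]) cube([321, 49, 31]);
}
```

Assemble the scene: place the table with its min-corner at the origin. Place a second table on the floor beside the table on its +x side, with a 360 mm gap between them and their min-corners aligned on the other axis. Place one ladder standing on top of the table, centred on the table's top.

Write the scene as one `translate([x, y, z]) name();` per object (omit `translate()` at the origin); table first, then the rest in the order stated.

table();
translate([1411, 0, 0]) table_2();
translate([324, 249, 777]) ladder();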